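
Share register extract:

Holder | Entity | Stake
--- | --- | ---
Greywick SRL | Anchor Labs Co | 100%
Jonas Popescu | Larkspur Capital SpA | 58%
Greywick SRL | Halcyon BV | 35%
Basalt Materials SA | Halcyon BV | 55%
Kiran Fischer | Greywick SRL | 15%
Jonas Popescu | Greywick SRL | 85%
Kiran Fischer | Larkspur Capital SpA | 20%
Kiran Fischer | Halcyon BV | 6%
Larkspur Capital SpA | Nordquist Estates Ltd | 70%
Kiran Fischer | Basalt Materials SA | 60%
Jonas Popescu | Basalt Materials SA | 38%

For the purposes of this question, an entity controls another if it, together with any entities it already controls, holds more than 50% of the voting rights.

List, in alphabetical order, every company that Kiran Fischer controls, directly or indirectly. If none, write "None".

Basalt Materials SA, Halcyon BV

Kiran holds 60% of Basalt, so Kiran controls Basalt.
Basalt and Kiran together hold 55% + 6% = 61% of Halcyon, so Kiran controls Halcyon.
No other company's threshold is met.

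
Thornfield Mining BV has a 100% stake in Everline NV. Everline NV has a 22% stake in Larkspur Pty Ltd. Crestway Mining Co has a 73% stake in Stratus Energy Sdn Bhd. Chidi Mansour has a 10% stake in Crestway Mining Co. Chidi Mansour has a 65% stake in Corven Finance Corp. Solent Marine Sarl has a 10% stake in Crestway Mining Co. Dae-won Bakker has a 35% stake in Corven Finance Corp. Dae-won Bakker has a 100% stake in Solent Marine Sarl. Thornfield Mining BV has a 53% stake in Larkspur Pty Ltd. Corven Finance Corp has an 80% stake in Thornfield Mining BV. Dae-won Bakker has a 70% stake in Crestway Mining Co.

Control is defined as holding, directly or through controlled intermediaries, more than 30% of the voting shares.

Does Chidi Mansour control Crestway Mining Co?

No

Chidi holds 65% of Corven, so Chidi controls Corven.
Corven holds 80% of Thornfield, so Chidi controls Thornfield.
Thornfield holds 100% of Everline, so Chidi controls Everline.
Everline and Thornfield together hold 22% + 53% = 75% of Larkspur, so Chidi controls Larkspur.
In Crestway, Chidi's side holds only 10%, not > 30%.
So Chidi does not control Crestway.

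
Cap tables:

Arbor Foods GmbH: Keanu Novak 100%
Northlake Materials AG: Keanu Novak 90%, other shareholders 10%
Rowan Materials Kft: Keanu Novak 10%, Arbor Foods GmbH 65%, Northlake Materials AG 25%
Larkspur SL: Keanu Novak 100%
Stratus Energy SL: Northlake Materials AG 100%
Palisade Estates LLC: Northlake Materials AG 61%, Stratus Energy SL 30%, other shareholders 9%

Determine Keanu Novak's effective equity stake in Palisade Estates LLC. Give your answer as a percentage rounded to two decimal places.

Keanu reaches Palisade along 2 paths.
Via Northlake: 90% × 61% = 54.9%.
Via Northlake → Stratus: 90% × 100% × 30% = 27%.
Total: 54.9% + 27% = 81.9%.
Rounded: 81.90%.

81.90%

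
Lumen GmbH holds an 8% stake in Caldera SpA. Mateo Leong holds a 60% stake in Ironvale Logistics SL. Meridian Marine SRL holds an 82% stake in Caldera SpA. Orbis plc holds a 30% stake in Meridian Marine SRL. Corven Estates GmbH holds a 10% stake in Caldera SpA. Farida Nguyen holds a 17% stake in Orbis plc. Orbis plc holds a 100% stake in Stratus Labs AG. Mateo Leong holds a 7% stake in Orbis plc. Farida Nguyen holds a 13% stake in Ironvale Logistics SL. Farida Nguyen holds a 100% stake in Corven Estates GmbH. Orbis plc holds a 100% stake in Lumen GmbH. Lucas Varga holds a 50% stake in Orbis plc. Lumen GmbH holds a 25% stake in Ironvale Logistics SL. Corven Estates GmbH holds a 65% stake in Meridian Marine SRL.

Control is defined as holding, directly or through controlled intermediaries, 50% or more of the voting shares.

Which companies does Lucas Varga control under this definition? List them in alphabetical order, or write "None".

Lucas holds 50% of Orbis, so Lucas controls Orbis.
Orbis holds 100% of Lumen, so Lucas controls Lumen.
Orbis holds 100% of Stratus, so Lucas controls Stratus.
No other company's threshold is met.

Lumen GmbH, Orbis plc, Stratus Labs AG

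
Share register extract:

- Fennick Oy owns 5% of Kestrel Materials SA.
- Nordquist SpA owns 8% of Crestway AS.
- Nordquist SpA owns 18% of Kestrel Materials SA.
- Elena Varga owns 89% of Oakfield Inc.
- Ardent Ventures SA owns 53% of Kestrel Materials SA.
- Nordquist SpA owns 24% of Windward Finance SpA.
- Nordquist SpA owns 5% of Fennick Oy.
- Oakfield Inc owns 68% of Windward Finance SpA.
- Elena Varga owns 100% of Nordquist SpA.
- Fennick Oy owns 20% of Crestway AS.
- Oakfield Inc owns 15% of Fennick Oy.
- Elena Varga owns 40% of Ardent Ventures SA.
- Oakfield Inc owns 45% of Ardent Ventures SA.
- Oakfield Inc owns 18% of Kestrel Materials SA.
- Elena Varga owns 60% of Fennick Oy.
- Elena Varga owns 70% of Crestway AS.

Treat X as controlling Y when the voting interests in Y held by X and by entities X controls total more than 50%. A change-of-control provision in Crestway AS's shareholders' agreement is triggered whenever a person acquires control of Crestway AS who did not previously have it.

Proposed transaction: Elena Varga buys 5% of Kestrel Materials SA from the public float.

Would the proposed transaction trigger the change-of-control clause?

The purchase changes only Elena's holdings, so Elena is the only person who could newly come to control Crestway.
Elena holds 89% of Oakfield, so Elena controls Oakfield.
Elena holds 100% of Nordquist, so Elena controls Nordquist.
Elena and Nordquist and Oakfield together hold 60% + 5% + 15% = 80% of Fennick, so Elena controls Fennick.
Elena and Fennick and Nordquist together hold 70% + 20% + 8% = 98% of Crestway, so Elena controls Crestway.
So Elena already controls Crestway before the transaction.
After the purchase, Elena holds 5% of Kestrel directly.
Elena controlled Crestway already, so this is not a new person acquiring control; every other person's position is unchanged or reduced.
No new person acquires control, so the clause is not triggered.

No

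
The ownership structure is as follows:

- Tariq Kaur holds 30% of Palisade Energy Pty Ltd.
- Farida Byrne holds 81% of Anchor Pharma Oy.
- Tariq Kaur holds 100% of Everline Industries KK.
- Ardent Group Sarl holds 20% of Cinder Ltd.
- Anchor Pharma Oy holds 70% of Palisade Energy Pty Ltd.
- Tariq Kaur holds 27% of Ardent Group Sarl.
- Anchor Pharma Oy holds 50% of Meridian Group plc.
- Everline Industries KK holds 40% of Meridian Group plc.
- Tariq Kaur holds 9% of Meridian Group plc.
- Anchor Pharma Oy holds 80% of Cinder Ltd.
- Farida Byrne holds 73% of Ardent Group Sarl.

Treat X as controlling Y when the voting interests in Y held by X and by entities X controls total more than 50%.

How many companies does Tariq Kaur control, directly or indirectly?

1

Tariq holds 100% of Everline, so Tariq controls Everline.
No other company's threshold is met.
Tariq controls 1 company.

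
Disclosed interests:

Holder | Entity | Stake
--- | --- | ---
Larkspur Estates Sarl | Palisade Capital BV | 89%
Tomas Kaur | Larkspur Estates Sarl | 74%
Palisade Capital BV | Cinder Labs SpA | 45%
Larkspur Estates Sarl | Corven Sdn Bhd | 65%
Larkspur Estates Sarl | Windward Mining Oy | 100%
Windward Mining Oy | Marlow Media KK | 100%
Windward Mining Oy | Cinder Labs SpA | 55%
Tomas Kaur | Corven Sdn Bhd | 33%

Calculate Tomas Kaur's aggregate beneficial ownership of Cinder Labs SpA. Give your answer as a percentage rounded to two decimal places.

Tomas reaches Cinder along 2 paths.
Via Larkspur → Palisade: 74% × 89% × 45% = 29.637%.
Via Larkspur → Windward: 74% × 100% × 55% = 40.7%.
Total: 29.637% + 40.7% = 70.337%.
Rounded: 70.34%.

70.34%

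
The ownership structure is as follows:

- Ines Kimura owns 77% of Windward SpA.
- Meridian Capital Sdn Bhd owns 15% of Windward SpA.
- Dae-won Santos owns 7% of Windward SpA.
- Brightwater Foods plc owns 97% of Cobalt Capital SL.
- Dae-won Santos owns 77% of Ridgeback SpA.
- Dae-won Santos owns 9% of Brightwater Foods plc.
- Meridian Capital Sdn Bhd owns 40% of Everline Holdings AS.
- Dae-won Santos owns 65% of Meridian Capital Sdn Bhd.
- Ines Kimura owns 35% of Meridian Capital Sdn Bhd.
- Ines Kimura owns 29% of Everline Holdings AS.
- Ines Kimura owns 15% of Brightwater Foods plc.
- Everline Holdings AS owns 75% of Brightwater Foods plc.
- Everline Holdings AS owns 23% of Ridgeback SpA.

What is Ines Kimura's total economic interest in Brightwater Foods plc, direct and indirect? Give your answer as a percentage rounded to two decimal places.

47.25%

Ines reaches Brightwater along 3 paths.
Direct stake: 15% = 15%.
Via Everline: 29% × 75% = 21.75%.
Via Meridian → Everline: 35% × 40% × 75% = 10.5%.
Total: 15% + 21.75% + 10.5% = 47.25%.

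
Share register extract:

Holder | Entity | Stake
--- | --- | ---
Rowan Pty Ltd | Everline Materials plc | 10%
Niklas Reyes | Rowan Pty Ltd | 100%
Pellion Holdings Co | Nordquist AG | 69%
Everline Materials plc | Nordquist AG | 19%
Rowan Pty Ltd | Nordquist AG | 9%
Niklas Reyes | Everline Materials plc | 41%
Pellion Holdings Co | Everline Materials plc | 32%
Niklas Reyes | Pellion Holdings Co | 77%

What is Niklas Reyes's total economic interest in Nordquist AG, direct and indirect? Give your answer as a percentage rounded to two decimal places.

Niklas reaches Nordquist along 5 paths.
Via Rowan: 100% × 9% = 9%.
Via Pellion: 77% × 69% = 53.13%.
Via Everline: 41% × 19% = 7.79%.
Via Pellion → Everline: 77% × 32% × 19% = 4.6816%.
Via Rowan → Everline: 100% × 10% × 19% = 1.9%.
Total: 9% + 53.13% + 7.79% + 4.6816% + 1.9% = 76.5016%.
Rounded: 76.50%.

76.50%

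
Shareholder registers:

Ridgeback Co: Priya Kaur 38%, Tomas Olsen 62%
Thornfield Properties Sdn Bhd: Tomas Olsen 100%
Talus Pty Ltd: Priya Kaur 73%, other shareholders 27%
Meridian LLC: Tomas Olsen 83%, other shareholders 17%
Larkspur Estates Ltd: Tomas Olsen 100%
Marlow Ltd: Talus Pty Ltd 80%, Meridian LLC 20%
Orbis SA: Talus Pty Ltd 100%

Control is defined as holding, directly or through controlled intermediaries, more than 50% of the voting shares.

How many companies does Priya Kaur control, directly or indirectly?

3

Priya holds 73% of Talus, so Priya controls Talus.
Talus holds 80% of Marlow, so Priya controls Marlow.
Talus holds 100% of Orbis, so Priya controls Orbis.
No other company's threshold is met.
Priya controls 3 companies.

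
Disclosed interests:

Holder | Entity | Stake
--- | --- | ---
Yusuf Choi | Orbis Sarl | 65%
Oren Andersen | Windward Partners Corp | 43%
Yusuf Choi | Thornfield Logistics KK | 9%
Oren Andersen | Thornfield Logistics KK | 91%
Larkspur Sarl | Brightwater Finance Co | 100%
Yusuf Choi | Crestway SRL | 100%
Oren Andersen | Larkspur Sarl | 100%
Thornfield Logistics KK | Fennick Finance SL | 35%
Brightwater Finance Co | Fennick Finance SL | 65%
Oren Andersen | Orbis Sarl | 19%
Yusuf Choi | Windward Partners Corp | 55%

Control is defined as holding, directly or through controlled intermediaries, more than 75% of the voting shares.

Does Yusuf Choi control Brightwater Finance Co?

No

Yusuf holds 100% of Crestway, so Yusuf controls Crestway.
Neither Yusuf nor any entity Yusuf controls holds any voting interest in Brightwater.
So Yusuf does not control Brightwater.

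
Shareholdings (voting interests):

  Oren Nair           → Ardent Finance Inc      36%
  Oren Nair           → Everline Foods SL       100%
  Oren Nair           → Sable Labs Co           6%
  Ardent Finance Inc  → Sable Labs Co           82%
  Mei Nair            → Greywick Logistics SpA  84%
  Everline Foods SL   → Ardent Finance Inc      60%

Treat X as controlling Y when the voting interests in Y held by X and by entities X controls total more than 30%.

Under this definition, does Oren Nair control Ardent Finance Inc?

Yes

Oren holds 100% of Everline, so Oren controls Everline.
Oren and Everline together hold 36% + 60% = 96% of Ardent, so Oren controls Ardent.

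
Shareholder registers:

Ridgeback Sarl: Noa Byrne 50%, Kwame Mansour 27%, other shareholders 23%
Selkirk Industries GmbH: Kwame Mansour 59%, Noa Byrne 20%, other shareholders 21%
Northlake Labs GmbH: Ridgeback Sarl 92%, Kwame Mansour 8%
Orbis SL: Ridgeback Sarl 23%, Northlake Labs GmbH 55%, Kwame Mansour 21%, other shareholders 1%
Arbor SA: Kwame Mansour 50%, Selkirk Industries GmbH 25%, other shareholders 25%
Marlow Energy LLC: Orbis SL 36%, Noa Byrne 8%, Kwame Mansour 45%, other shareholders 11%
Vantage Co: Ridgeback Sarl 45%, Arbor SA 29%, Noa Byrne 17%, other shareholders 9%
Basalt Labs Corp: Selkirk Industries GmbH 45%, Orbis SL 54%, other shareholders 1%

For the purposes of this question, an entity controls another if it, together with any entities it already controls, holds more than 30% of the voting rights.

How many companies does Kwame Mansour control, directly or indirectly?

Kwame holds 59% of Selkirk, so Kwame controls Selkirk.
Kwame and Selkirk together hold 50% + 25% = 75% of Arbor, so Kwame controls Arbor.
Kwame holds 45% of Marlow, so Kwame controls Marlow.
Selkirk holds 45% of Basalt, so Kwame controls Basalt.
No other company's threshold is met.
Kwame controls 4 companies.

4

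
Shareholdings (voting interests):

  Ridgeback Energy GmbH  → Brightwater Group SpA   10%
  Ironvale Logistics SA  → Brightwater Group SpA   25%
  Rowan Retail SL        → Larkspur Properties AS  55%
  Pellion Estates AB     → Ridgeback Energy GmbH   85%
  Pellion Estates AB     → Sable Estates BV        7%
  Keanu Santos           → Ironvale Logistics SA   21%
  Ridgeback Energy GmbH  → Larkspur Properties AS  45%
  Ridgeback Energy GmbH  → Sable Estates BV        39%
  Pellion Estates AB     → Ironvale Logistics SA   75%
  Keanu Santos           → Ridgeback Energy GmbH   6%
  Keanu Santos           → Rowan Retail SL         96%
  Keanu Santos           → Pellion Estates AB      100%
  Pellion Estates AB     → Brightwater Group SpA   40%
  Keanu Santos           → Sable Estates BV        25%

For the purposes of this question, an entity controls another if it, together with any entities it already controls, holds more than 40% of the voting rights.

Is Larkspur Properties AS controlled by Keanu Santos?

Yes

Keanu holds 100% of Pellion, so Keanu controls Pellion.
Keanu and Pellion together hold 6% + 85% = 91% of Ridgeback, so Keanu controls Ridgeback.
Keanu holds 96% of Rowan, so Keanu controls Rowan.
Rowan and Ridgeback together hold 55% + 45% = 100% of Larkspur, so Keanu controls Larkspur.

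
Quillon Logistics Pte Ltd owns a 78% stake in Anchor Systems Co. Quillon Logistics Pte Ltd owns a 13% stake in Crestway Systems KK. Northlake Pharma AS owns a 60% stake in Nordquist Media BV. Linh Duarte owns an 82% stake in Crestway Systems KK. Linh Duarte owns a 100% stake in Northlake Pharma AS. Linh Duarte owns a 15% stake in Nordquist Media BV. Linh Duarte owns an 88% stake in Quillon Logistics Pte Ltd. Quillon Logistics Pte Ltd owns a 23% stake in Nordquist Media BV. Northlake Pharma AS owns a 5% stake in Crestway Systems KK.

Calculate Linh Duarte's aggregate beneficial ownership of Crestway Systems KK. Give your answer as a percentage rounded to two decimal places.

98.44%

Linh reaches Crestway along 3 paths.
Direct stake: 82% = 82%.
Via Quillon: 88% × 13% = 11.44%.
Via Northlake: 100% × 5% = 5%.
Total: 82% + 11.44% + 5% = 98.44%.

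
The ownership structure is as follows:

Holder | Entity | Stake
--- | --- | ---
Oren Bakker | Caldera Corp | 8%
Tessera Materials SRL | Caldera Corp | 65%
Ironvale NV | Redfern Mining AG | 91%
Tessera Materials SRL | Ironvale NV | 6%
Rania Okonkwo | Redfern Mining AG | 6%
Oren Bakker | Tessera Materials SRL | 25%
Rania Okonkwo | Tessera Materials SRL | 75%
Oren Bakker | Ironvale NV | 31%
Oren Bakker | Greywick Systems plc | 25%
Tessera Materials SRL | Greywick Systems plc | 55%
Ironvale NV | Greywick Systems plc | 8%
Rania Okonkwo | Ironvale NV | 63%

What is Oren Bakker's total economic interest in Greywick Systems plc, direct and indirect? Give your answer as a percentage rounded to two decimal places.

41.35%

Oren reaches Greywick along 4 paths.
Direct stake: 25% = 25%.
Via Tessera: 25% × 55% = 13.75%.
Via Tessera → Ironvale: 25% × 6% × 8% = 0.12%.
Via Ironvale: 31% × 8% = 2.48%.
Total: 25% + 13.75% + 0.12% + 2.48% = 41.35%.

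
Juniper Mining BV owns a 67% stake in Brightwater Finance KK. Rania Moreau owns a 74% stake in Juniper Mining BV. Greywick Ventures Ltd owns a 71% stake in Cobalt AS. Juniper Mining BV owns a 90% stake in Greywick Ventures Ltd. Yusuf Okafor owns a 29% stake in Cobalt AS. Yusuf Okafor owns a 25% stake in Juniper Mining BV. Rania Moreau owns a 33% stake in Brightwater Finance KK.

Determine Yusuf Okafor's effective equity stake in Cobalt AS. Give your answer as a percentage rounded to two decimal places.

44.98%

Yusuf reaches Cobalt along 2 paths.
Via Juniper → Greywick: 25% × 90% × 71% = 15.975%.
Direct stake: 29% = 29%.
Total: 15.975% + 29% = 44.975%.
Rounded: 44.98%.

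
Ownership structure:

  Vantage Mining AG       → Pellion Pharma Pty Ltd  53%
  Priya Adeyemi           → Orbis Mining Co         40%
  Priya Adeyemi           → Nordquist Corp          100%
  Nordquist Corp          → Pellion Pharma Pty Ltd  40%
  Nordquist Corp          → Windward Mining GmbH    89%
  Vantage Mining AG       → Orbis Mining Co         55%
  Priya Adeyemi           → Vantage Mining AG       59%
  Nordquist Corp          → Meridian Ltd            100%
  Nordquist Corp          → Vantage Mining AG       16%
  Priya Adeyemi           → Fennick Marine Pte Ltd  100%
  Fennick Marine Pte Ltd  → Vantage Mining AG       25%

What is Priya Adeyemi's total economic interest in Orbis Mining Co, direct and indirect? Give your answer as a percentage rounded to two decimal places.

Priya reaches Orbis along 4 paths.
Via Fennick → Vantage: 100% × 25% × 55% = 13.75%.
Via Nordquist → Vantage: 100% × 16% × 55% = 8.8%.
Via Vantage: 59% × 55% = 32.45%.
Direct stake: 40% = 40%.
Total: 13.75% + 8.8% + 32.45% + 40% = 95%.
Rounded: 95.00%.

95.00%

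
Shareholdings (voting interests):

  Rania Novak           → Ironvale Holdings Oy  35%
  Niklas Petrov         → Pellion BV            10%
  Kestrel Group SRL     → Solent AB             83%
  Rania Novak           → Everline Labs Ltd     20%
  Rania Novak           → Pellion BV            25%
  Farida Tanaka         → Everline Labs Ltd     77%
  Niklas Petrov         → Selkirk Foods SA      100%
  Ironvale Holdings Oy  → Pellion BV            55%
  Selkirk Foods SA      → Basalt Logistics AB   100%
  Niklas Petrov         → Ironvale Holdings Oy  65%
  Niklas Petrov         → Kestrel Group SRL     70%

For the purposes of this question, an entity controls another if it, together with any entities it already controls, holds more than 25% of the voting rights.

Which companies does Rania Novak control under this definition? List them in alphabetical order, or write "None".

Rania holds 35% of Ironvale, so Rania controls Ironvale.
Ironvale and Rania together hold 55% + 25% = 80% of Pellion, so Rania controls Pellion.
No other company's threshold is met.

Ironvale Holdings Oy, Pellion BV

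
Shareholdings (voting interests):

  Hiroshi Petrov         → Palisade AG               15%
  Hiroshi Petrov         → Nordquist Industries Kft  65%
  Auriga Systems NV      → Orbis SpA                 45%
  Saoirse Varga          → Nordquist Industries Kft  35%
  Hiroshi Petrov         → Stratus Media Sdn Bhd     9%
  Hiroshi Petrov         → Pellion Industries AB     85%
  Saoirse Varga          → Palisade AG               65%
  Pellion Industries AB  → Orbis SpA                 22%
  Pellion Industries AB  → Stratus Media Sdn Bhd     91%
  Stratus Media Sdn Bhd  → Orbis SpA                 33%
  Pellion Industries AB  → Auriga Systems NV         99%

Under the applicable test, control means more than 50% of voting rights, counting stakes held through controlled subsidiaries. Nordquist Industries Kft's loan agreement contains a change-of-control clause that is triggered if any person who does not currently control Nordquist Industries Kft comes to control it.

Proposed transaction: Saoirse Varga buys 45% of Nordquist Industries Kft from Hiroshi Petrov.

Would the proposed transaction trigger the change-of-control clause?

The purchase adds only to Saoirse's holdings (Hiroshi's stake shrinks), so Saoirse is the only person who could newly come to control Nordquist.
Saoirse holds 65% of Palisade, so Saoirse controls Palisade.
In Nordquist, Saoirse's side holds only 35%, not > 50%.
So before the transaction, Saoirse does not control Nordquist.
After the purchase, Saoirse's direct stake in Nordquist rises to 35% + 45% = 80%, and Hiroshi's stake falls to 20%.
Saoirse holds 80% of Nordquist, so Saoirse controls Nordquist.
Saoirse did not control Nordquist before and does after, so the clause is triggered.

Yes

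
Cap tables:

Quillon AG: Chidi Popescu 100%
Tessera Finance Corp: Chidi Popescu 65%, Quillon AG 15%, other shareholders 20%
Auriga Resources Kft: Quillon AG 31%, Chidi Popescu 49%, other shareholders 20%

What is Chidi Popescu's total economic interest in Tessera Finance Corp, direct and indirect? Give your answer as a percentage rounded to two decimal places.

Chidi reaches Tessera along 2 paths.
Direct stake: 65% = 65%.
Via Quillon: 100% × 15% = 15%.
Total: 65% + 15% = 80%.
Rounded: 80.00%.

80.00%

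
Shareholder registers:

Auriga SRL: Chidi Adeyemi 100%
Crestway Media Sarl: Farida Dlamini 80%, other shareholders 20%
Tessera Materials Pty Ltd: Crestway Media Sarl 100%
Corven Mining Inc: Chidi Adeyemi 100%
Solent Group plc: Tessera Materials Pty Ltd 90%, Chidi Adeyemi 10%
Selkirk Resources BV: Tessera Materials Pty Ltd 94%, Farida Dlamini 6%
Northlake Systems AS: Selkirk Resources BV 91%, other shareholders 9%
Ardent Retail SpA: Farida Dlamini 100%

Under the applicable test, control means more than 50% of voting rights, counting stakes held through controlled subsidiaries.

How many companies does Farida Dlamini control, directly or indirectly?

Farida holds 80% of Crestway, so Farida controls Crestway.
Crestway holds 100% of Tessera, so Farida controls Tessera.
Tessera holds 90% of Solent, so Farida controls Solent.
Tessera and Farida together hold 94% + 6% = 100% of Selkirk, so Farida controls Selkirk.
Selkirk holds 91% of Northlake, so Farida controls Northlake.
Farida holds 100% of Ardent, so Farida controls Ardent.
No other company's threshold is met.
Farida controls 6 companies.

6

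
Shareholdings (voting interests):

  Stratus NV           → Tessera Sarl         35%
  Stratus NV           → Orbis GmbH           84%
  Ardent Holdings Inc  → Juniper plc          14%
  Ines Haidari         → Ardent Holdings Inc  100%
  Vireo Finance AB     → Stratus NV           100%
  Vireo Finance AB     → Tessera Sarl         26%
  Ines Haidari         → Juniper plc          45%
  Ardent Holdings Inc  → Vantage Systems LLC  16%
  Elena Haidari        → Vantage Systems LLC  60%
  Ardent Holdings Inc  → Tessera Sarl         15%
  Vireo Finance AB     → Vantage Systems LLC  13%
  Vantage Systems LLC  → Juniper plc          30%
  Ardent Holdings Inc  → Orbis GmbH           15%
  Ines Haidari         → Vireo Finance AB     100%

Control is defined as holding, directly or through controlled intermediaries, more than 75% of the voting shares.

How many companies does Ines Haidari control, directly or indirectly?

5

Ines holds 100% of Vireo, so Ines controls Vireo.
Ines holds 100% of Ardent, so Ines controls Ardent.
Vireo holds 100% of Stratus, so Ines controls Stratus.
Ardent and Stratus together hold 15% + 84% = 99% of Orbis, so Ines controls Orbis.
Vireo and Ardent and Stratus together hold 26% + 15% + 35% = 76% of Tessera, so Ines controls Tessera.
No other company's threshold is met.
Ines controls 5 companies.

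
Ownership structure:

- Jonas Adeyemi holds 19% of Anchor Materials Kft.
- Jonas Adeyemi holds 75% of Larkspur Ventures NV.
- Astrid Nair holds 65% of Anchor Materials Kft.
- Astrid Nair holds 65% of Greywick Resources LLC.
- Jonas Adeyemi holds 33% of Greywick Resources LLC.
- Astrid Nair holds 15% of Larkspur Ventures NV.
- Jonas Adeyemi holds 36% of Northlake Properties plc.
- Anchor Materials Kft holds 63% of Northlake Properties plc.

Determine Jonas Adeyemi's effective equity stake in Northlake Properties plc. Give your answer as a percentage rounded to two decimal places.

47.97%

Jonas reaches Northlake along 2 paths.
Direct stake: 36% = 36%.
Via Anchor: 19% × 63% = 11.97%.
Total: 36% + 11.97% = 47.97%.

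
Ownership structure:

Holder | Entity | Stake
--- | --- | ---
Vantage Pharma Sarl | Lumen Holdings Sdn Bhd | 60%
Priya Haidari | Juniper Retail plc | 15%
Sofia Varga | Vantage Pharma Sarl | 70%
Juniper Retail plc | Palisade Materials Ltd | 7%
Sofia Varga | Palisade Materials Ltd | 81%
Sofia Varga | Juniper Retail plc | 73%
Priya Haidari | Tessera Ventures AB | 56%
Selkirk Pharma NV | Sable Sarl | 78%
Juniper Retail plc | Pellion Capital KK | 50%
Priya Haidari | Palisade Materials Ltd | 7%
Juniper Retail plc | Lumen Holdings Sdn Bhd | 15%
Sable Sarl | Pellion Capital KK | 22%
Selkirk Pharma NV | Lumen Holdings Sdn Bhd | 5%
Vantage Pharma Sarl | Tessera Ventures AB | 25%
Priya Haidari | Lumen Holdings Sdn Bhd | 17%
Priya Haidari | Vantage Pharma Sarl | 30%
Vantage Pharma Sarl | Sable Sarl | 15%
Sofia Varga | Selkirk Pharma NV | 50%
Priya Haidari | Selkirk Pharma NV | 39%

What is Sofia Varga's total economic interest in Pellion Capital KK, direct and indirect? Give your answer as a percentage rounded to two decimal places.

Sofia reaches Pellion along 3 paths.
Via Juniper: 73% × 50% = 36.5%.
Via Selkirk → Sable: 50% × 78% × 22% = 8.58%.
Via Vantage → Sable: 70% × 15% × 22% = 2.31%.
Total: 36.5% + 8.58% + 2.31% = 47.39%.

47.39%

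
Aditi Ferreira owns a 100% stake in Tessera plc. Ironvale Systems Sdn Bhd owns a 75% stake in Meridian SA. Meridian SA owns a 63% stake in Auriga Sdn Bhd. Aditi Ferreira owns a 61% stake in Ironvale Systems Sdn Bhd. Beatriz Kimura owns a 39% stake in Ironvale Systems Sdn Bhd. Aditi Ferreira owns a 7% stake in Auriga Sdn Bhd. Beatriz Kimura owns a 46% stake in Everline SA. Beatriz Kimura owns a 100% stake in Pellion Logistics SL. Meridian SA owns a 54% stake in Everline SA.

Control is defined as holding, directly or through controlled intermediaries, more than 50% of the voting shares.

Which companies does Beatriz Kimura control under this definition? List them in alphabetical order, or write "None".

Pellion Logistics SL

Beatriz holds 100% of Pellion, so Beatriz controls Pellion.
No other company's threshold is met.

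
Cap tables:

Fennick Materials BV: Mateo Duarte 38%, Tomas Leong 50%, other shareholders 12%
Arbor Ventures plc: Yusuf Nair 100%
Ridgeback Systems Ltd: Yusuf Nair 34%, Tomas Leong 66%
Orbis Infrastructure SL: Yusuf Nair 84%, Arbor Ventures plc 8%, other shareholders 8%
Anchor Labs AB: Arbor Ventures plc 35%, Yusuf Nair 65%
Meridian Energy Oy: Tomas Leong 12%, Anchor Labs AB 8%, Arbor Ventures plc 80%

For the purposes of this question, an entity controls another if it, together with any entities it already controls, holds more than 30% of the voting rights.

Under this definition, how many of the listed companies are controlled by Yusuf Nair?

Yusuf holds 100% of Arbor, so Yusuf controls Arbor.
Yusuf holds 34% of Ridgeback, so Yusuf controls Ridgeback.
Yusuf and Arbor together hold 84% + 8% = 92% of Orbis, so Yusuf controls Orbis.
Arbor and Yusuf together hold 35% + 65% = 100% of Anchor, so Yusuf controls Anchor.
Anchor and Arbor together hold 8% + 80% = 88% of Meridian, so Yusuf controls Meridian.
No other company's threshold is met.
Yusuf controls 5 companies.

5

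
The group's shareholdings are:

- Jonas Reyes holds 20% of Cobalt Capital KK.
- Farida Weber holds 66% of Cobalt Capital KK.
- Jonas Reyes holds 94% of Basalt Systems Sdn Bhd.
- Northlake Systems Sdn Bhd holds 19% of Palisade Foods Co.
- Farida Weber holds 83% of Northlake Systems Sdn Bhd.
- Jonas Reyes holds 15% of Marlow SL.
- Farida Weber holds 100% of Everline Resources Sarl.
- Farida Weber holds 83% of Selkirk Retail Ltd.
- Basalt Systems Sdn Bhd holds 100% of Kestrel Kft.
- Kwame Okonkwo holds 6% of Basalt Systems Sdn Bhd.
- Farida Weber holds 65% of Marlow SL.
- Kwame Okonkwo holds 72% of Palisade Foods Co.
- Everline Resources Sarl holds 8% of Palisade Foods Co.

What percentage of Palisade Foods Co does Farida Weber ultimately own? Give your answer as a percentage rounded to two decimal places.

23.77%

Farida reaches Palisade along 2 paths.
Via Northlake: 83% × 19% = 15.77%.
Via Everline: 100% × 8% = 8%.
Total: 15.77% + 8% = 23.77%.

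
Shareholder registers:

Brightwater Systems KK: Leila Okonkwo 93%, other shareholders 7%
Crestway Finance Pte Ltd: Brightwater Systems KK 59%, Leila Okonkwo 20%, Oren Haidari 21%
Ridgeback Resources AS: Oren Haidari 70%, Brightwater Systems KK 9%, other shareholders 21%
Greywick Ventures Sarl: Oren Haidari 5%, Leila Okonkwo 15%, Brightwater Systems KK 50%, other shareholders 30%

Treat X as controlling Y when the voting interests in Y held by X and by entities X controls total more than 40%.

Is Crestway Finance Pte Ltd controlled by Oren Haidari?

Oren holds 70% of Ridgeback, so Oren controls Ridgeback.
In Crestway, Oren's side holds only 21%, not > 40%.
So Oren does not control Crestway.

No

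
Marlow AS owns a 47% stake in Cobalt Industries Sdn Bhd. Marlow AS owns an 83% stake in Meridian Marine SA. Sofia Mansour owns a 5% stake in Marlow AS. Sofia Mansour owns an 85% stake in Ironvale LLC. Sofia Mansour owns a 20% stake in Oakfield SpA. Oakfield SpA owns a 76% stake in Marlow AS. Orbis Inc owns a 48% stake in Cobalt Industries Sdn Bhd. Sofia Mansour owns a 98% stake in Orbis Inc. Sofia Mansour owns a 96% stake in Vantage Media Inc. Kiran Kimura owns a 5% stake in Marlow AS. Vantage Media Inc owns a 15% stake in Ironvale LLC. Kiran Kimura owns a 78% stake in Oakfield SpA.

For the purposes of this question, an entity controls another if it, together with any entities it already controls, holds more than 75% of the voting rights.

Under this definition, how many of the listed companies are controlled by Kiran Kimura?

3

Kiran holds 78% of Oakfield, so Kiran controls Oakfield.
Oakfield and Kiran together hold 76% + 5% = 81% of Marlow, so Kiran controls Marlow.
Marlow holds 83% of Meridian, so Kiran controls Meridian.
No other company's threshold is met.
Kiran controls 3 companies.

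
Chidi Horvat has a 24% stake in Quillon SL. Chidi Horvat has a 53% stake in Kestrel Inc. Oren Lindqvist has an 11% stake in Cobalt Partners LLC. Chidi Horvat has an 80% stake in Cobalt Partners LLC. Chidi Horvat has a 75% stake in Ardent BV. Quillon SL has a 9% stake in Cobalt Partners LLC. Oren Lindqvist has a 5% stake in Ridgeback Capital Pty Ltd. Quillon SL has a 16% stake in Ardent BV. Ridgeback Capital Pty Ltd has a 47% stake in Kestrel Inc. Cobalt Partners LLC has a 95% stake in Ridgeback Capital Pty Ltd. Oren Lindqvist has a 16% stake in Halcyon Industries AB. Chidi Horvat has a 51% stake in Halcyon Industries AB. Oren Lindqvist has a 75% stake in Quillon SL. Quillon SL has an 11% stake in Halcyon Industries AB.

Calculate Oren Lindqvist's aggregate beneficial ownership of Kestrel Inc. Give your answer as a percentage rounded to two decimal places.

10.28%

Oren reaches Kestrel along 3 paths.
Via Quillon → Cobalt → Ridgeback: 75% × 9% × 95% × 47% = 3.013875%.
Via Cobalt → Ridgeback: 11% × 95% × 47% = 4.9115%.
Via Ridgeback: 5% × 47% = 2.35%.
Total: 3.013875% + 4.9115% + 2.35% = 10.275375%.
Rounded: 10.28%.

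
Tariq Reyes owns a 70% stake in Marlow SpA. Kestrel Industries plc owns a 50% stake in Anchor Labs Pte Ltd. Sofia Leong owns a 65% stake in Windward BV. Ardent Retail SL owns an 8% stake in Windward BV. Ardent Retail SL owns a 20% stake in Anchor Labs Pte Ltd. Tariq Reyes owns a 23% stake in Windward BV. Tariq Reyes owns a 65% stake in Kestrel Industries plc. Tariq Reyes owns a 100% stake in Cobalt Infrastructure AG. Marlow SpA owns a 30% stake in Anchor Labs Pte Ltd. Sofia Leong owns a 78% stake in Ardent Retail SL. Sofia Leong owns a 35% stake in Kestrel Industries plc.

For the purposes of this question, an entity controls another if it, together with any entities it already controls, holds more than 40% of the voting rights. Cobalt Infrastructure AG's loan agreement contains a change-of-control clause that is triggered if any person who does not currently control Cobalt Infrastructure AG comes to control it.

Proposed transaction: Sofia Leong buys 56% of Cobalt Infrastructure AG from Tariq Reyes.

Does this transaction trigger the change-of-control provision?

Yes

The purchase adds only to Sofia's holdings (Tariq's stake shrinks), so Sofia is the only person who could newly come to control Cobalt.
Sofia holds 78% of Ardent, so Sofia controls Ardent.
Sofia and Ardent together hold 65% + 8% = 73% of Windward, so Sofia controls Windward.
Neither Sofia nor any entity Sofia controls holds any voting interest in Cobalt.
So before the transaction, Sofia does not control Cobalt.
After the purchase, Sofia holds 56% of Cobalt directly, and Tariq's stake falls to 44%.
Sofia holds 56% of Cobalt, so Sofia controls Cobalt.
Sofia did not control Cobalt before and does after, so the clause is triggered.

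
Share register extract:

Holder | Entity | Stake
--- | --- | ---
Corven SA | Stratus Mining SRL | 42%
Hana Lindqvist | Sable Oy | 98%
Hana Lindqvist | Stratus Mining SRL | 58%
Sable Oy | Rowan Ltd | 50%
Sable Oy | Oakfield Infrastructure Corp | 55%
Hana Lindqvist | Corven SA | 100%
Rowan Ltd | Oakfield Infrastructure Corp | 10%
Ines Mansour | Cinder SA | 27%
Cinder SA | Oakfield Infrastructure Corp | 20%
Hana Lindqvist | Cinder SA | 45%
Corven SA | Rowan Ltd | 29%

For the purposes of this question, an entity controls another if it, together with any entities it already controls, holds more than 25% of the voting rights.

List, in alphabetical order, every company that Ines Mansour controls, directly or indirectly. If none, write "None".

Ines holds 27% of Cinder, so Ines controls Cinder.
No other company's threshold is met.

Cinder SA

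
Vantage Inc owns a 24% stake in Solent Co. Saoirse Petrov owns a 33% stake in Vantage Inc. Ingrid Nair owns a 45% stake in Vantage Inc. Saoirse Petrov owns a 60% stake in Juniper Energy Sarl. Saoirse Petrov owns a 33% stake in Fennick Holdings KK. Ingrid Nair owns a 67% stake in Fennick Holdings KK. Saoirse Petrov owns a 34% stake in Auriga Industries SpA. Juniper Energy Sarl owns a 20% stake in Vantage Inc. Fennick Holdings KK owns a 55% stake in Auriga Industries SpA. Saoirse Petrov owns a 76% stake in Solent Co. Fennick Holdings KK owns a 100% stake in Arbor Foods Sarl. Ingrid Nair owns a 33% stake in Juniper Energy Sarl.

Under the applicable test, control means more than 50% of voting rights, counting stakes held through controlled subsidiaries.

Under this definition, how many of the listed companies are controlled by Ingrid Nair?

Ingrid holds 67% of Fennick, so Ingrid controls Fennick.
Fennick holds 55% of Auriga, so Ingrid controls Auriga.
Fennick holds 100% of Arbor, so Ingrid controls Arbor.
No other company's threshold is met.
Ingrid controls 3 companies.

3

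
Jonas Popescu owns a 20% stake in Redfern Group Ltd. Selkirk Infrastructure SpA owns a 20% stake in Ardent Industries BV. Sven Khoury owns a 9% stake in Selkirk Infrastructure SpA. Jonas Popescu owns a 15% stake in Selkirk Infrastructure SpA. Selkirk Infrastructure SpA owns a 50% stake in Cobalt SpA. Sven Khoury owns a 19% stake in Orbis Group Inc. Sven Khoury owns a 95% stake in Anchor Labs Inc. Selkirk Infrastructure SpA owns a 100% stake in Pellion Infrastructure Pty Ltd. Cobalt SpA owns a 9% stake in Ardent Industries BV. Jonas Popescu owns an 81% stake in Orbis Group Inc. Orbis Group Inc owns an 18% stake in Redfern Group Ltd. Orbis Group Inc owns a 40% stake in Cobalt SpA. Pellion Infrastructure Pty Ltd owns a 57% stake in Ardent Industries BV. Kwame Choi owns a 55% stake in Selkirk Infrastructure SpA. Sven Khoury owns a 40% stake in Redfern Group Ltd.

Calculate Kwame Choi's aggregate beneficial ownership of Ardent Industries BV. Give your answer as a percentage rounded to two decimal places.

Kwame reaches Ardent along 3 paths.
Via Selkirk → Cobalt: 55% × 50% × 9% = 2.475%.
Via Selkirk → Pellion: 55% × 100% × 57% = 31.35%.
Via Selkirk: 55% × 20% = 11%.
Total: 2.475% + 31.35% + 11% = 44.825%.
Rounded: 44.83%.

44.83%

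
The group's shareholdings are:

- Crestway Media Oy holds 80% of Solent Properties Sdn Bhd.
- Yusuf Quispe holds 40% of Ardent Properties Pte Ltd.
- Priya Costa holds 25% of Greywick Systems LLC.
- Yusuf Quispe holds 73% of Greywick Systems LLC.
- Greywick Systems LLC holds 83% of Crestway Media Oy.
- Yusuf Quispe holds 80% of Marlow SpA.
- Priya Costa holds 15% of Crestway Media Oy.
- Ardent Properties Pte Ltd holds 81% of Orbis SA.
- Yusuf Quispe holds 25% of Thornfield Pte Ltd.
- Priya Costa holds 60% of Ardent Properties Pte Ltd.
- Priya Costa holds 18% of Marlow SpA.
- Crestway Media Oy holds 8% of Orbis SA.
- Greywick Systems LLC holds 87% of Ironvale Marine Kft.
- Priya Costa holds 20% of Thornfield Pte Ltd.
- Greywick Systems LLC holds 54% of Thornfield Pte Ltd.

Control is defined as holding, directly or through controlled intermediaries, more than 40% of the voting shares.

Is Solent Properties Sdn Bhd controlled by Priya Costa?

Priya holds 60% of Ardent, so Priya controls Ardent.
Ardent holds 81% of Orbis, so Priya controls Orbis.
Neither Priya nor any entity Priya controls holds any voting interest in Solent.
So Priya does not control Solent.

No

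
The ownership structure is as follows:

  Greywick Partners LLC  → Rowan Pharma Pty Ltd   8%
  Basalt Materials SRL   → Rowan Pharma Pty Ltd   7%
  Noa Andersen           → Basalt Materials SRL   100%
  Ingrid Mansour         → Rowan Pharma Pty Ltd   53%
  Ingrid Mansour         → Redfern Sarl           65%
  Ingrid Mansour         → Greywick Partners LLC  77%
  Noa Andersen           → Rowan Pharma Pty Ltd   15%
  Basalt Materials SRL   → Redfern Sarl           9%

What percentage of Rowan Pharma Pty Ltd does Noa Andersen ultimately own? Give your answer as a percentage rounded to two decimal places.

22.00%

Noa reaches Rowan along 2 paths.
Direct stake: 15% = 15%.
Via Basalt: 100% × 7% = 7%.
Total: 15% + 7% = 22%.
Rounded: 22.00%.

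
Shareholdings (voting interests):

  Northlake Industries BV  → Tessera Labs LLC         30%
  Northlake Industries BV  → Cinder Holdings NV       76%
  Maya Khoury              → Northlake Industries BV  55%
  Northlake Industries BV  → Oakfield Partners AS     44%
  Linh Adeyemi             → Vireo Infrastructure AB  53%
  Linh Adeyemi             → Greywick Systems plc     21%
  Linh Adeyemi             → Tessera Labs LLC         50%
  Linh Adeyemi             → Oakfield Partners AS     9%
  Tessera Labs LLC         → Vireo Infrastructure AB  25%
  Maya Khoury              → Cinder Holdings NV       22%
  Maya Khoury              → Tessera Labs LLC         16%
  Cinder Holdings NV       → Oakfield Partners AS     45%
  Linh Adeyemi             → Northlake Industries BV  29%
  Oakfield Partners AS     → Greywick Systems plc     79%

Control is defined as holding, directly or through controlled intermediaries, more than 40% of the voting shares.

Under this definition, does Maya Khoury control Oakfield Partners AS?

Yes

Maya holds 55% of Northlake, so Maya controls Northlake.
Northlake and Maya together hold 76% + 22% = 98% of Cinder, so Maya controls Cinder.
Northlake and Cinder together hold 44% + 45% = 89% of Oakfield, so Maya controls Oakfield.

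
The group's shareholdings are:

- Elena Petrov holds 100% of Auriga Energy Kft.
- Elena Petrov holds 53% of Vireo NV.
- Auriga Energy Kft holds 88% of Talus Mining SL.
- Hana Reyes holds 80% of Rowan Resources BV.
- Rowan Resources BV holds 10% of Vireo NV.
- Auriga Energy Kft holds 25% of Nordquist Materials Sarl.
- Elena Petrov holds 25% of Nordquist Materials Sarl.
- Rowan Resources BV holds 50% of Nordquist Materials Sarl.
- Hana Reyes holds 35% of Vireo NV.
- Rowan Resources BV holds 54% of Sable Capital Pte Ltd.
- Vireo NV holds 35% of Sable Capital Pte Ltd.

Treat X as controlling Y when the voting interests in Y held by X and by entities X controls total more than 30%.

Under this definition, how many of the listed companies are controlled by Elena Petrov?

Elena holds 100% of Auriga, so Elena controls Auriga.
Auriga holds 88% of Talus, so Elena controls Talus.
Elena holds 53% of Vireo, so Elena controls Vireo.
Vireo holds 35% of Sable, so Elena controls Sable.
Auriga and Elena together hold 25% + 25% = 50% of Nordquist, so Elena controls Nordquist.
No other company's threshold is met.
Elena controls 5 companies.

5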